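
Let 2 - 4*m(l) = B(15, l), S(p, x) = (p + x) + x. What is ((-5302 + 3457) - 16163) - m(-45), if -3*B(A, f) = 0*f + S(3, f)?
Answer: -72005/4 ≈ -18001.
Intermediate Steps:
S(p, x) = p + 2*x
B(A, f) = -1 - 2*f/3 (B(A, f) = -(0*f + (3 + 2*f))/3 = -(0 + (3 + 2*f))/3 = -(3 + 2*f)/3 = -1 - 2*f/3)
m(l) = 3/4 + l/6 (m(l) = 1/2 - (-1 - 2*l/3)/4 = 1/2 + (1/4 + l/6) = 3/4 + l/6)
((-5302 + 3457) - 16163) - m(-45) = ((-5302 + 3457) - 16163) - (3/4 + (1/6)*(-45)) = (-1845 - 16163) - (3/4 - 15/2) = -18008 - 1*(-27/4) = -18008 + 27/4 = -72005/4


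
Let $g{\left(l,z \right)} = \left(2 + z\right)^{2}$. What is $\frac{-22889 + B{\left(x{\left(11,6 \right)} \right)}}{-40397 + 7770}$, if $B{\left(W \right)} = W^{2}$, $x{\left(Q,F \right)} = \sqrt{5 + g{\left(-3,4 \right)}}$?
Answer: $\frac{3264}{4661} \approx 0.70028$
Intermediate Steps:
$x{\left(Q,F \right)} = \sqrt{41}$ ($x{\left(Q,F \right)} = \sqrt{5 + \left(2 + 4\right)^{2}} = \sqrt{5 + 6^{2}} = \sqrt{5 + 36} = \sqrt{41}$)
$\frac{-22889 + B{\left(x{\left(11,6 \right)} \right)}}{-40397 + 7770} = \frac{-22889 + \left(\sqrt{41}\right)^{2}}{-40397 + 7770} = \frac{-22889 + 41}{-32627} = \left(-22848\right) \left(- \frac{1}{32627}\right) = \frac{3264}{4661}$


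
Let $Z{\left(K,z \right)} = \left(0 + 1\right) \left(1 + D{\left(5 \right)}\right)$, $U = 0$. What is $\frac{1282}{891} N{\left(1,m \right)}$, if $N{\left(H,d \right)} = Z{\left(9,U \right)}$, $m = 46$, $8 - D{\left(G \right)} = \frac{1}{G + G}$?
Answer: $\frac{57049}{4455} \approx 12.806$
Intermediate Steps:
$D{\left(G \right)} = 8 - \frac{1}{2 G}$ ($D{\left(G \right)} = 8 - \frac{1}{G + G} = 8 - \frac{1}{2 G}$)
$Z{\left(K,z \right)} = \frac{89}{10}$ ($Z{\left(K,z \right)} = \left(0 + 1\right) \left(1 + \left(8 - \frac{1}{2 \cdot 5}\right)\right) = 1 \left(1 + \left(8 - \frac{1}{10}\right)\right) = 1 \left(1 + \frac{79}{10}\right) = 1 \cdot \frac{89}{10} = \frac{89}{10}$)
$N{\left(H,d \right)} = \frac{89}{10}$
$\frac{1282}{891} N{\left(1,m \right)} = \frac{1282}{891} \cdot \frac{89}{10} = \frac{57049}{4455}$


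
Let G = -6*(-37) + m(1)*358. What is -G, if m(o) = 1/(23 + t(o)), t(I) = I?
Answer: -2843/12 ≈ -236.92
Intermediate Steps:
m(o) = 1/(23 + o)
G = 2843/12 (G = -6*(-37) + 358/(23 + 1) = 222 + 358/24 = 222 + (1/24)*358 = 222 + 179/12 = 2843/12 ≈ 236.92)
-G = -1*2843/12 = -2843/12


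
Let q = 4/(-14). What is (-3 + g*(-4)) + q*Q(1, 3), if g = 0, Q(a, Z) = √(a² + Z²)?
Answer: -3 - 2*√10/7 ≈ -3.9035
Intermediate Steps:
Q(a, Z) = √(Z² + a²)
q = -2/7 (q = 4*(-1/14) = -2/7 ≈ -0.28571)
(-3 + g*(-4)) + q*Q(1, 3) = (-3 + 0*(-4)) - 2*√(3² + 1²)/7 = (-3 + 0) - 2*√(9 + 1)/7 = -3 - 2*√10/7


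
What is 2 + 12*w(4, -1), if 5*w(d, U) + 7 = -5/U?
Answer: -14/5 ≈ -2.8000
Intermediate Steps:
w(d, U) = -7/5 - 1/U (w(d, U) = -7/5 + (-5/U)/5 = -7/5 - 1/U)
2 + 12*w(4, -1) = 2 + 12*(-7/5 - 1/(-1)) = 2 + 12*(-7/5 - 1*(-1)) = 2 + 12*(-7/5 + 1) = 2 + 12*(-⅖) = 2 - 24/5 = -14/5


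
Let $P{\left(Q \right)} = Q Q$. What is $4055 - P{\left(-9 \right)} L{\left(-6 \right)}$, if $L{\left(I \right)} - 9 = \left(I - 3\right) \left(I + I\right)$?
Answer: $-5422$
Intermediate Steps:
$L{\left(I \right)} = 9 + 2 I \left(-3 + I\right)$ ($L{\left(I \right)} = 9 + \left(I - 3\right) \left(I + I\right) = 9 + \left(-3 + I\right) 2 I = 9 + 2 I \left(-3 + I\right)$)
$P{\left(Q \right)} = Q^{2}$
$4055 - P{\left(-9 \right)} L{\left(-6 \right)} = 4055 - \left(-9\right)^{2} \left(9 - -36 + 2 \left(-6\right)^{2}\right) = 4055 - 81 \left(9 + 36 + 2 \cdot 36\right) = 4055 - 81 \left(9 + 36 + 72\right) = 4055 - 81 \cdot 117 = 4055 - 9477 = -5422$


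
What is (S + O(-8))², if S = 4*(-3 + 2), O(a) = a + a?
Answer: 400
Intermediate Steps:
O(a) = 2*a
S = -4 (S = 4*(-1) = -4)
(S + O(-8))² = (-4 + 2*(-8))² = (-4 - 16)² = (-20)² = 400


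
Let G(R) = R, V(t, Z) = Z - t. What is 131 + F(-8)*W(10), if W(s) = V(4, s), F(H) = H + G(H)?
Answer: 35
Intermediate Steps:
F(H) = 2*H (F(H) = H + H = 2*H)
W(s) = -4 + s (W(s) = s - 1*4 = s - 4 = -4 + s)
131 + F(-8)*W(10) = 131 + (2*(-8))*(-4 + 10) = 131 - 16*6 = 131 - 96 = 35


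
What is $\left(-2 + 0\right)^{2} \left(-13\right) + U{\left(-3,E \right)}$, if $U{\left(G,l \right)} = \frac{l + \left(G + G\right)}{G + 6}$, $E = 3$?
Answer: $-53$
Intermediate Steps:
$U{\left(G,l \right)} = \frac{l + 2 G}{6 + G}$
$\left(-2 + 0\right)^{2} \left(-13\right) + U{\left(-3,E \right)} = \left(-2 + 0\right)^{2} \left(-13\right) + \frac{3 + 2 \left(-3\right)}{6 - 3} = \left(-2\right)^{2} \left(-13\right) + \frac{3 - 6}{3} = 4 \left(-13\right) + \frac{1}{3} \left(-3\right) = -52 - 1 = -53$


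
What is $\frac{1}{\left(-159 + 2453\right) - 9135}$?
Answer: $- \frac{1}{6841} \approx -0.00014618$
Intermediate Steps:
$\frac{1}{\left(-159 + 2453\right) - 9135} = \frac{1}{2294 - 9135} = \frac{1}{-6841} = - \frac{1}{6841}$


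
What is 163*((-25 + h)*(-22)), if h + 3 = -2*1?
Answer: 107580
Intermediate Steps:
h = -5 (h = -3 - 2*1 = -3 - 2 = -5)
163*((-25 + h)*(-22)) = 163*((-25 - 5)*(-22)) = 163*(-30*(-22)) = 163*660 = 107580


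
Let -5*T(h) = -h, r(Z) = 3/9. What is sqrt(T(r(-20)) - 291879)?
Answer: 2*I*sqrt(16418190)/15 ≈ 540.26*I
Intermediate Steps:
r(Z) = 1/3 (r(Z) = 3*(1/9) = 1/3)
T(h) = h/5 (T(h) = -(-1)*h/5 = h/5)
sqrt(T(r(-20)) - 291879) = sqrt((1/5)*(1/3) - 291879) = sqrt(1/15 - 291879) = sqrt(-4378184/15) = 2*I*sqrt(16418190)/15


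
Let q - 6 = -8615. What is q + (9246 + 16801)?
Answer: 17438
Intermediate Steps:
q = -8609 (q = 6 - 8615 = -8609)
q + (9246 + 16801) = -8609 + (9246 + 16801) = -8609 + 26047 = 17438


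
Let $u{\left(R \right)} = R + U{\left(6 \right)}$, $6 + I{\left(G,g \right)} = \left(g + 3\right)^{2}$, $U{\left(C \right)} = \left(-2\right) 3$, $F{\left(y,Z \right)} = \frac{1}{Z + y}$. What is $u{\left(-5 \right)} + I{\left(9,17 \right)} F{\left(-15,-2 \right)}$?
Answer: $- \frac{581}{17} \approx -34.176$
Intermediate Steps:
$U{\left(C \right)} = -6$
$I{\left(G,g \right)} = -6 + \left(3 + g\right)^{2}$ ($I{\left(G,g \right)} = -6 + \left(g + 3\right)^{2} = -6 + \left(3 + g\right)^{2}$)
$u{\left(R \right)} = -6 + R$ ($u{\left(R \right)} = R - 6 = -6 + R$)
$u{\left(-5 \right)} + I{\left(9,17 \right)} F{\left(-15,-2 \right)} = \left(-6 - 5\right) + \frac{-6 + \left(3 + 17\right)^{2}}{-2 - 15} = -11 + \frac{-6 + 20^{2}}{-17} = -11 + \left(-6 + 400\right) \left(- \frac{1}{17}\right) = -11 + 394 \left(- \frac{1}{17}\right) = -11 - \frac{394}{17} = - \frac{581}{17}$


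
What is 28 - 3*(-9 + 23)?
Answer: -14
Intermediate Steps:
28 - 3*(-9 + 23) = 28 - 3*14 = 28 - 42 = -14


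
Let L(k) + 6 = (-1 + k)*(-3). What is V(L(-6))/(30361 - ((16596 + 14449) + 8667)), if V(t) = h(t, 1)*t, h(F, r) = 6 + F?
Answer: -35/1039 ≈ -0.033686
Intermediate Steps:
L(k) = -3 - 3*k (L(k) = -6 + (-1 + k)*(-3) = -6 + (3 - 3*k) = -3 - 3*k)
V(t) = t*(6 + t) (V(t) = (6 + t)*t = t*(6 + t))
V(L(-6))/(30361 - ((16596 + 14449) + 8667)) = ((-3 - 3*(-6))*(6 + (-3 - 3*(-6))))/(30361 - ((16596 + 14449) + 8667)) = ((-3 + 18)*(6 + (-3 + 18)))/(30361 - (31045 + 8667)) = (15*(6 + 15))/(30361 - 1*39712) = (15*21)/(30361 - 39712) = 315/(-9351) = 315*(-1/9351) = -35/1039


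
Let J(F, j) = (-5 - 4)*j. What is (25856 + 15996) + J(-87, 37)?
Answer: 41519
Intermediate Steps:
J(F, j) = -9*j
(25856 + 15996) + J(-87, 37) = (25856 + 15996) - 9*37 = 41852 - 333 = 41519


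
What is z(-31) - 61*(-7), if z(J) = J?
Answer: 396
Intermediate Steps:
z(-31) - 61*(-7) = -31 - 61*(-7) = -31 + 427 = 396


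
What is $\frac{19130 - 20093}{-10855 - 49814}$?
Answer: $\frac{1}{63} \approx 0.015873$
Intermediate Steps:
$\frac{19130 - 20093}{-10855 - 49814} = - \frac{963}{-60669} = \left(-963\right) \left(- \frac{1}{60669}\right) = \frac{1}{63}$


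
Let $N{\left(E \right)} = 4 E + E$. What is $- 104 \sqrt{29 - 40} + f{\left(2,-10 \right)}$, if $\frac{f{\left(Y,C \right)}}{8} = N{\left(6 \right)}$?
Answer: $240 - 104 i \sqrt{11} \approx 240.0 - 344.93 i$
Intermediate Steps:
$N{\left(E \right)} = 5 E$
$f{\left(Y,C \right)} = 240$ ($f{\left(Y,C \right)} = 8 \cdot 5 \cdot 6 = 8 \cdot 30 = 240$)
$- 104 \sqrt{29 - 40} + f{\left(2,-10 \right)} = - 104 \sqrt{29 - 40} + 240 = - 104 \sqrt{-11} + 240 = - 104 i \sqrt{11} + 240 = 240 - 104 i \sqrt{11}$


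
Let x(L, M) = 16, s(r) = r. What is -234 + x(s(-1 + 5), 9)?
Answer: -218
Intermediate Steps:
-234 + x(s(-1 + 5), 9) = -234 + 16 = -218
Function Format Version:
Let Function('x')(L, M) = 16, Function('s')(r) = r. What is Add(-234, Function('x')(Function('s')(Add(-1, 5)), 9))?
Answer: -218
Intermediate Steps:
Add(-234, Function('x')(Function('s')(Add(-1, 5)), 9)) = Add(-234, 16) = -218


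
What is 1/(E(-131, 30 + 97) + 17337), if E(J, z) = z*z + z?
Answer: 1/33593 ≈ 2.9768e-5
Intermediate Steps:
E(J, z) = z + z² (E(J, z) = z² + z = z + z²)
1/(E(-131, 30 + 97) + 17337) = 1/((30 + 97)*(1 + (30 + 97)) + 17337) = 1/(127*(1 + 127) + 17337) = 1/(127*128 + 17337) = 1/(16256 + 17337) = 1/33593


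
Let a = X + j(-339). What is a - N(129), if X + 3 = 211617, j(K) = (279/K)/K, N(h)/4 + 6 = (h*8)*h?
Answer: -4097240075/12769 ≈ -3.2087e+5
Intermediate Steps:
N(h) = -24 + 32*h**2 (N(h) = -24 + 4*((h*8)*h) = -24 + 4*((8*h)*h) = -24 + 4*(8*h**2) = -24 + 32*h**2)
j(K) = 279/K**2
X = 211614 (X = -3 + 211617 = 211614)
a = 2702099197/12769 (a = 211614 + 279/(-339)**2 = 211614 + 279*(1/114921) = 211614 + 31/12769 = 2702099197/12769 ≈ 2.1161e+5)
a - N(129) = 2702099197/12769 - (-24 + 32*129**2) = 2702099197/12769 - (-24 + 32*16641) = 2702099197/12769 - (-24 + 532512) = 2702099197/12769 - 1*532488 = 2702099197/12769 - 532488 = -4097240075/12769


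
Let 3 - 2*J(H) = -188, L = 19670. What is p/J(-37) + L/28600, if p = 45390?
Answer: 260006497/546260 ≈ 475.98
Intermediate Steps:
J(H) = 191/2 (J(H) = 3/2 - 1/2*(-188) = 3/2 + 94 = 191/2)
p/J(-37) + L/28600 = 45390/(191/2) + 19670/28600 = 45390*(2/191) + 19670*(1/28600) = 90780/191 + 1967/2860 = 260006497/546260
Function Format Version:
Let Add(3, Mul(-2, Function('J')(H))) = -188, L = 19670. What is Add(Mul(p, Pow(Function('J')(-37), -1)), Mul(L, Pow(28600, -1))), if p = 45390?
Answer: Rational(260006497, 546260) ≈ 475.98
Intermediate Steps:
Function('J')(H) = Rational(191, 2) (Function('J')(H) = Add(Rational(3, 2), Mul(Rational(-1, 2), -188)) = Add(Rational(3, 2), 94) = Rational(191, 2))
Add(Mul(p, Pow(Function('J')(-37), -1)), Mul(L, Pow(28600, -1))) = Add(Mul(45390, Pow(Rational(191, 2), -1)), Mul(19670, Pow(28600, -1))) = Add(Mul(45390, Rational(2, 191)), Mul(19670, Rational(1, 28600))) = Add(Rational(90780, 191), Rational(1967, 2860)) = Rational(260006497, 546260)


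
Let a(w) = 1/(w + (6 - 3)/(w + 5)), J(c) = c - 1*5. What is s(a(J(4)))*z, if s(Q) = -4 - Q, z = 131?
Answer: 0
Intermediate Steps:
J(c) = -5 + c (J(c) = c - 5 = -5 + c)
a(w) = 1/(w + 3/(5 + w))
s(a(J(4)))*z = (-4 - (5 + (-5 + 4))/(3 + (-5 + 4)² + 5*(-5 + 4)))*131 = (-4 - (5 - 1)/(3 + (-1)² + 5*(-1)))*131 = (-4 - 4/(3 + 1 - 5))*131 = (-4 - 4/(-1))*131 = (-4 - (-1)*4)*131 = (-4 - 1*(-4))*131 = (-4 + 4)*131 = 0*131 = 0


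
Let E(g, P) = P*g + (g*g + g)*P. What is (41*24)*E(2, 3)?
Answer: 23616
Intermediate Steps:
E(g, P) = P*g + P*(g + g²) (E(g, P) = P*g + (g² + g)*P = P*g + (g + g²)*P = P*g + P*(g + g²))
(41*24)*E(2, 3) = (41*24)*(3*2*(2 + 2)) = 984*(3*2*4) = 984*24 = 23616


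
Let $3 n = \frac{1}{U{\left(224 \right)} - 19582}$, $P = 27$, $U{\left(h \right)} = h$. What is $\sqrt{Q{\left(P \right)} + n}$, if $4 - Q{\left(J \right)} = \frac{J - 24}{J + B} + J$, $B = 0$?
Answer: $\frac{i \sqrt{77944348186}}{58074} \approx 4.8074 i$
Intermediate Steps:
$n = - \frac{1}{58074}$ ($n = \frac{1}{3 \left(224 - 19582\right)} = \frac{1}{3 \left(-19358\right)} = \frac{1}{3} \left(- \frac{1}{19358}\right) = - \frac{1}{58074} \approx -1.7219 \cdot 10^{-5}$)
$Q{\left(J \right)} = 4 - J - \frac{-24 + J}{J}$ ($Q{\left(J \right)} = 4 - \left(\frac{J - 24}{J + 0} + J\right) = 4 - \left(\frac{-24 + J}{J} + J\right) = 4 - \left(J + \frac{-24 + J}{J}\right) = 4 - J - \frac{-24 + J}{J}$)
$\sqrt{Q{\left(P \right)} + n} = \sqrt{\left(3 - 27 + \frac{24}{27}\right) - \frac{1}{58074}} = \sqrt{\left(3 - 27 + 24 \cdot \frac{1}{27}\right) - \frac{1}{58074}} = \sqrt{\left(3 - 27 + \frac{8}{9}\right) - \frac{1}{58074}} = \sqrt{- \frac{208}{9} - \frac{1}{58074}} = \sqrt{- \frac{4026467}{174222}} = \frac{i \sqrt{77944348186}}{58074}$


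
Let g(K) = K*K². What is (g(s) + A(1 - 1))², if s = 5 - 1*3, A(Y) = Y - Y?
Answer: 64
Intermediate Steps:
A(Y) = 0
s = 2 (s = 5 - 3 = 2)
g(K) = K³
(g(s) + A(1 - 1))² = (2³ + 0)² = (8 + 0)² = 8² = 64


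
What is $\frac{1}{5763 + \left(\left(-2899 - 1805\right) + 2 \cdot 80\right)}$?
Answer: $\frac{1}{1219} \approx 0.00082034$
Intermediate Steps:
$\frac{1}{5763 + \left(\left(-2899 - 1805\right) + 2 \cdot 80\right)} = \frac{1}{5763 + \left(-4704 + 160\right)} = \frac{1}{5763 - 4544} = \frac{1}{1219}$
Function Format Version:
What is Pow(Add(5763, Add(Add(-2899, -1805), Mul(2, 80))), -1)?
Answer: Rational(1, 1219) ≈ 0.00082034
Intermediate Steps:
Pow(Add(5763, Add(Add(-2899, -1805), Mul(2, 80))), -1) = Pow(Add(5763, Add(-4704, 160)), -1) = Pow(Add(5763, -4544), -1) = Pow(1219, -1) = Rational(1, 1219)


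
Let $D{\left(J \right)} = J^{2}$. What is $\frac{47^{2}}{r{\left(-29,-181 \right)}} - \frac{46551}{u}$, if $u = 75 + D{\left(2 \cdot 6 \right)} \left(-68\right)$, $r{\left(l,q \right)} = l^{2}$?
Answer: $\frac{20204748}{2723999} \approx 7.4173$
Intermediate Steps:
$u = -9717$ ($u = 75 + \left(2 \cdot 6\right)^{2} \left(-68\right) = 75 + 12^{2} \left(-68\right) = 75 + 144 \left(-68\right) = 75 - 9792 = -9717$)
$\frac{47^{2}}{r{\left(-29,-181 \right)}} - \frac{46551}{u} = \frac{47^{2}}{\left(-29\right)^{2}} - \frac{46551}{-9717} = \frac{2209}{841} - - \frac{15517}{3239} = 2209 \cdot \frac{1}{841} + \frac{15517}{3239} = \frac{2209}{841} + \frac{15517}{3239} = \frac{20204748}{2723999}$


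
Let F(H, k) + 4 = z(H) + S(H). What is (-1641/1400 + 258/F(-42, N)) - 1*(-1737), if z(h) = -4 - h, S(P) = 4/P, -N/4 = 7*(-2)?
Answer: 217232301/124600 ≈ 1743.4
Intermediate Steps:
N = 56 (N = -28*(-2) = -4*(-14) = 56)
F(H, k) = -8 - H + 4/H (F(H, k) = -4 + ((-4 - H) + 4/H) = -4 + (-4 - H + 4/H) = -8 - H + 4/H)
(-1641/1400 + 258/F(-42, N)) - 1*(-1737) = (-1641/1400 + 258/(-8 - 1*(-42) + 4/(-42))) - 1*(-1737) = (-1641*1/1400 + 258/(-8 + 42 + 4*(-1/42))) + 1737 = (-1641/1400 + 258/(-8 + 42 - 2/21)) + 1737 = (-1641/1400 + 258/(712/21)) + 1737 = (-1641/1400 + 258*(21/712)) + 1737 = (-1641/1400 + 2709/356) + 1737 = 802101/124600 + 1737 = 217232301/124600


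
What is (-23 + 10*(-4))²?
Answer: 3969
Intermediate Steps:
(-23 + 10*(-4))² = (-23 - 40)² = (-63)² = 3969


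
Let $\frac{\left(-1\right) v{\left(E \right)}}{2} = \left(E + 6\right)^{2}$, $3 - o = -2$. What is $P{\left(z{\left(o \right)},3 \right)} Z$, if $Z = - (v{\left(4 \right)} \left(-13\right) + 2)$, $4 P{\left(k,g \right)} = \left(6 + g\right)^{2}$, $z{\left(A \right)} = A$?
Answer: $- \frac{105381}{2} \approx -52691.0$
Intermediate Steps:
$o = 5$ ($o = 3 - -2 = 3 + 2 = 5$)
$v{\left(E \right)} = - 2 \left(6 + E\right)^{2}$ ($v{\left(E \right)} = - 2 \left(E + 6\right)^{2} = - 2 \left(6 + E\right)^{2}$)
$P{\left(k,g \right)} = \frac{\left(6 + g\right)^{2}}{4}$
$Z = -2602$ ($Z = - (- 2 \left(6 + 4\right)^{2} \left(-13\right) + 2) = - (- 2 \cdot 10^{2} \left(-13\right) + 2) = - (\left(-2\right) 100 \left(-13\right) + 2) = - (\left(-200\right) \left(-13\right) + 2) = - (2600 + 2) = \left(-1\right) 2602 = -2602$)
$P{\left(z{\left(o \right)},3 \right)} Z = \frac{\left(6 + 3\right)^{2}}{4} \left(-2602\right) = \frac{9^{2}}{4} \left(-2602\right) = \frac{1}{4} \cdot 81 \left(-2602\right) = \frac{81}{4} \left(-2602\right) = - \frac{105381}{2}$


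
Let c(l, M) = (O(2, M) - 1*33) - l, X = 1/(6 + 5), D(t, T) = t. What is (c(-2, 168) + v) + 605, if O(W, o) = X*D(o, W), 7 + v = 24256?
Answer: 273221/11 ≈ 24838.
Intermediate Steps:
v = 24249 (v = -7 + 24256 = 24249)
X = 1/11 ≈ 0.090909
O(W, o) = o/11
c(l, M) = -33 - l + M/11 (c(l, M) = (M/11 - 1*33) - l = (M/11 - 33) - l = (-33 + M/11) - l = -33 - l + M/11)
(c(-2, 168) + v) + 605 = ((-33 - 1*(-2) + (1/11)*168) + 24249) + 605 = ((-33 + 2 + 168/11) + 24249) + 605 = (-173/11 + 24249) + 605 = 266566/11 + 605 = 273221/11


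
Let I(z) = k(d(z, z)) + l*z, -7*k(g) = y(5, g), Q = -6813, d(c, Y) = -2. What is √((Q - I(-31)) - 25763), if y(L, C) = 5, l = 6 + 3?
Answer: I*√1582518/7 ≈ 179.71*I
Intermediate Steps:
l = 9
k(g) = -5/7 (k(g) = -⅐*5 = -5/7)
I(z) = -5/7 + 9*z
√((Q - I(-31)) - 25763) = √((-6813 - (-5/7 + 9*(-31))) - 25763) = √((-6813 - (-5/7 - 279)) - 25763) = √((-6813 - 1*(-1958/7)) - 25763) = √((-6813 + 1958/7) - 25763) = √(-45733/7 - 25763) = √(-226074/7) = I*√1582518/7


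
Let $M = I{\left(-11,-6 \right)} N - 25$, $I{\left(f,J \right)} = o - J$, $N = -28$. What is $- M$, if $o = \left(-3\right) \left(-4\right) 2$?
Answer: $865$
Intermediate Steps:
$o = 24$ ($o = 12 \cdot 2 = 24$)
$I{\left(f,J \right)} = 24 - J$
$M = -865$ ($M = \left(24 - -6\right) \left(-28\right) - 25 = \left(24 + 6\right) \left(-28\right) - 25 = 30 \left(-28\right) - 25 = -840 - 25 = -865$)
$- M = \left(-1\right) \left(-865\right) = 865$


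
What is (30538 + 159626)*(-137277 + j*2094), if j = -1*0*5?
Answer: -26105143428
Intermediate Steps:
j = 0 (j = 0*5 = 0)
(30538 + 159626)*(-137277 + j*2094) = (30538 + 159626)*(-137277 + 0*2094) = 190164*(-137277 + 0) = 190164*(-137277) = -26105143428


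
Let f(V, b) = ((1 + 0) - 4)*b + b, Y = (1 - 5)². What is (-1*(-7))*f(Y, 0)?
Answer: 0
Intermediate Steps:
Y = 16 (Y = (-4)² = 16)
f(V, b) = -2*b (f(V, b) = (1 - 4)*b + b = -3*b + b = -2*b)
(-1*(-7))*f(Y, 0) = (-1*(-7))*(-2*0) = 7*0 = 0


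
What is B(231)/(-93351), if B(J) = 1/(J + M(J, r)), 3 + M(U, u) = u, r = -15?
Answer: -1/19883763 ≈ -5.0292e-8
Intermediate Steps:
M(U, u) = -3 + u
B(J) = 1/(-18 + J) (B(J) = 1/(J + (-3 - 15)) = 1/(J - 18) = 1/(-18 + J))
B(231)/(-93351) = 1/((-18 + 231)*(-93351)) = -1/93351/213 = (1/213)*(-1/93351) = -1/19883763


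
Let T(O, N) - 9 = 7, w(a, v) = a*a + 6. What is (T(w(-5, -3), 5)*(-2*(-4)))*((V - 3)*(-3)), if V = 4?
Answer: -384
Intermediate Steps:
w(a, v) = 6 + a² (w(a, v) = a² + 6 = 6 + a²)
T(O, N) = 16 (T(O, N) = 9 + 7 = 16)
(T(w(-5, -3), 5)*(-2*(-4)))*((V - 3)*(-3)) = (16*(-2*(-4)))*((4 - 3)*(-3)) = (16*8)*(1*(-3)) = 128*(-3) = -384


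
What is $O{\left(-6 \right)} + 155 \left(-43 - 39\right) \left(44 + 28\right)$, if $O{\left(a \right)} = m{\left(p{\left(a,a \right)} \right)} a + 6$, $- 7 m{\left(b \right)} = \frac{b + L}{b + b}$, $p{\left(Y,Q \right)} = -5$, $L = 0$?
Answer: $- \frac{6405795}{7} \approx -9.1511 \cdot 10^{5}$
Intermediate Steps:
$m{\left(b \right)} = - \frac{1}{14}$ ($m{\left(b \right)} = - \frac{\left(b + 0\right) \frac{1}{b + b}}{7} = - \frac{b \frac{1}{2 b}}{7} = \left(- \frac{1}{7}\right) \frac{1}{2} = - \frac{1}{14}$)
$O{\left(a \right)} = 6 - \frac{a}{14}$ ($O{\left(a \right)} = - \frac{a}{14} + 6 = 6 - \frac{a}{14}$)
$O{\left(-6 \right)} + 155 \left(-43 - 39\right) \left(44 + 28\right) = \left(6 - - \frac{3}{7}\right) + 155 \left(-43 - 39\right) \left(44 + 28\right) = \left(6 + \frac{3}{7}\right) + 155 \left(\left(-82\right) 72\right) = \frac{45}{7} + 155 \left(-5904\right) = \frac{45}{7} - 915120 = - \frac{6405795}{7}$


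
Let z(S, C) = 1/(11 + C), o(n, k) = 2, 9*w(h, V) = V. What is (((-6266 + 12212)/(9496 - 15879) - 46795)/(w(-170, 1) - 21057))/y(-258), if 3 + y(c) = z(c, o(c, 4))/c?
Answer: -346788878391/468183047348 ≈ -0.74071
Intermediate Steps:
w(h, V) = V/9
y(c) = -3 + 1/(13*c) (y(c) = -3 + 1/((11 + 2)*c) = -3 + 1/(13*c))
(((-6266 + 12212)/(9496 - 15879) - 46795)/(w(-170, 1) - 21057))/y(-258) = (((-6266 + 12212)/(9496 - 15879) - 46795)/((⅑)*1 - 21057))/(-3 + (1/13)/(-258)) = ((5946/(-6383) - 46795)/(⅑ - 21057))/(-3 + (1/13)*(-1/258)) = ((5946*(-1/6383) - 46795)/(-189512/9))/(-3 - 1/3354) = ((-5946/6383 - 46795)*(-9/189512))/(-10063/3354) = -298698431/6383*(-9/189512)*(-3354/10063) = (2688285879/1209655096)*(-3354/10063) = -346788878391/468183047348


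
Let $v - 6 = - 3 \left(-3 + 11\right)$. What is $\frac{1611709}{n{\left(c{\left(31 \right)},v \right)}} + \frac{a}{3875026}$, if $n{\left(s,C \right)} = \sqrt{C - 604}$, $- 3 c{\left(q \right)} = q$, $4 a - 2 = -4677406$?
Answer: $- \frac{1169351}{3875026} - \frac{1611709 i \sqrt{622}}{622} \approx -0.30177 - 64624.0 i$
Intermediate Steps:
$a = -1169351$ ($a = \frac{1}{2} + \frac{1}{4} \left(-4677406\right) = \frac{1}{2} - \frac{2338703}{2} = -1169351$)
$c{\left(q \right)} = - \frac{q}{3}$
$v = -18$ ($v = 6 - 3 \left(-3 + 11\right) = 6 - 24 = -18$)
$n{\left(s,C \right)} = \sqrt{-604 + C}$
$\frac{1611709}{n{\left(c{\left(31 \right)},v \right)}} + \frac{a}{3875026} = \frac{1611709}{\sqrt{-604 - 18}} - \frac{1169351}{3875026} = \frac{1611709}{\sqrt{-622}} - \frac{1169351}{3875026} = \frac{1611709}{i \sqrt{622}} - \frac{1169351}{3875026} = 1611709 \left(- \frac{i \sqrt{622}}{622}\right) - \frac{1169351}{3875026} = - \frac{1611709 i \sqrt{622}}{622} - \frac{1169351}{3875026} = - \frac{1169351}{3875026} - \frac{1611709 i \sqrt{622}}{622}$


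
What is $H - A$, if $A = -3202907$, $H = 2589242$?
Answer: $5792149$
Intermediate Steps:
$H - A = 2589242 - -3202907 = 2589242 + 3202907 = 5792149$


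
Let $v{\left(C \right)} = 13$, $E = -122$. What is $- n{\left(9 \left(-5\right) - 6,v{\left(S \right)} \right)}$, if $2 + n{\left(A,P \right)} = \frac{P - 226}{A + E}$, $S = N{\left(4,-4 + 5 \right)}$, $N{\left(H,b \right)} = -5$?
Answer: $\frac{133}{173} \approx 0.76879$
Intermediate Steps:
$S = -5$
$n{\left(A,P \right)} = -2 + \frac{-226 + P}{-122 + A}$ ($n{\left(A,P \right)} = -2 + \frac{P - 226}{A - 122} = -2 + \frac{-226 + P}{-122 + A}$)
$- n{\left(9 \left(-5\right) - 6,v{\left(S \right)} \right)} = - \frac{18 + 13 - 2 \left(9 \left(-5\right) - 6\right)}{-122 + \left(9 \left(-5\right) - 6\right)} = - \frac{18 + 13 - 2 \left(-45 - 6\right)}{-122 - 51} = - \frac{18 + 13 - -102}{-122 - 51} = - \frac{18 + 13 + 102}{-173} = - \frac{\left(-1\right) 133}{173} = \left(-1\right) \left(- \frac{133}{173}\right) = \frac{133}{173}$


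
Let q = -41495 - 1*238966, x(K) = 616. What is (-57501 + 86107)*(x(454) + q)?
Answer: -8005246070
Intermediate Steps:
q = -280461 (q = -41495 - 238966 = -280461)
(-57501 + 86107)*(x(454) + q) = (-57501 + 86107)*(616 - 280461) = 28606*(-279845) = -8005246070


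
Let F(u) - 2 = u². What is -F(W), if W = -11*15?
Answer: -27227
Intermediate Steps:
W = -165
F(u) = 2 + u²
-F(W) = -(2 + (-165)²) = -(2 + 27225) = -1*27227 = -27227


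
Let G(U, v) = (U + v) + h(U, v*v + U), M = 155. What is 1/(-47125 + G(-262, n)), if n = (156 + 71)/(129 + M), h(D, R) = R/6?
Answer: -161312/7650989589 ≈ -2.1084e-5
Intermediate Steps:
h(D, R) = R/6 (h(D, R) = R*(1/6) = R/6)
n = 227/284 (n = (156 + 71)/(129 + 155) = 227/284 ≈ 0.79930)
G(U, v) = v + v**2/6 + 7*U/6 (G(U, v) = (U + v) + (v*v + U)/6 = (U + v) + (v**2 + U)/6 = (U + v) + (U + v**2)/6 = (U + v) + (U/6 + v**2/6) = v + v**2/6 + 7*U/6)
1/(-47125 + G(-262, n)) = 1/(-47125 + (227/284 + (227/284)**2/6 + (7/6)*(-262))) = 1/(-47125 + (227/284 + (1/6)*(51529/80656) - 917/3)) = 1/(-47125 + (227/284 + 51529/483936 - 917/3)) = 1/(-47125 - 49161589/161312) = 1/(-7650989589/161312) = -161312/7650989589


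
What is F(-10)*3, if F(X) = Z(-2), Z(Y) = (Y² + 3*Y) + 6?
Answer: 12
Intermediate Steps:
Z(Y) = 6 + Y² + 3*Y
F(X) = 4 (F(X) = 6 + (-2)² + 3*(-2) = 6 + 4 - 6 = 4)
F(-10)*3 = 4*3 = 12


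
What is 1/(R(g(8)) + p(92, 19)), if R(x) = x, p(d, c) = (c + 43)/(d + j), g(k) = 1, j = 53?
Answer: 145/207 ≈ 0.70048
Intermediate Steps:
p(d, c) = (43 + c)/(53 + d) (p(d, c) = (c + 43)/(d + 53) = (43 + c)/(53 + d))
1/(R(g(8)) + p(92, 19)) = 1/(1 + (43 + 19)/(53 + 92)) = 1/(1 + 62/145) = 1/(207/145) = 145/207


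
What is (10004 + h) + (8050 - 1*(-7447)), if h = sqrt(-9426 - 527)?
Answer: 25501 + I*sqrt(9953) ≈ 25501.0 + 99.765*I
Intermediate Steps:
h = I*sqrt(9953) (h = sqrt(-9953) = I*sqrt(9953) ≈ 99.765*I)
(10004 + h) + (8050 - 1*(-7447)) = (10004 + I*sqrt(9953)) + (8050 - 1*(-7447)) = (10004 + I*sqrt(9953)) + (8050 + 7447) = (10004 + I*sqrt(9953)) + 15497 = 25501 + I*sqrt(9953)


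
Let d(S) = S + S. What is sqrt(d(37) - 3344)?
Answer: I*sqrt(3270) ≈ 57.184*I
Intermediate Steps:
d(S) = 2*S
sqrt(d(37) - 3344) = sqrt(2*37 - 3344) = sqrt(74 - 3344) = sqrt(-3270) = I*sqrt(3270)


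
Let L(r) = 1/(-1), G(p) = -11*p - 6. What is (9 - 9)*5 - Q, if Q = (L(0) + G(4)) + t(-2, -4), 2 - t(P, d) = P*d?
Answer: 57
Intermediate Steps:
G(p) = -6 - 11*p
L(r) = -1
t(P, d) = 2 - P*d
Q = -57 (Q = (-1 + (-6 - 11*4)) + (2 - 1*(-2)*(-4)) = (-1 + (-6 - 44)) + (2 - 8) = (-1 - 50) - 6 = -51 - 6 = -57)
(9 - 9)*5 - Q = (9 - 9)*5 - 1*(-57) = 0*5 + 57 = 0 + 57 = 57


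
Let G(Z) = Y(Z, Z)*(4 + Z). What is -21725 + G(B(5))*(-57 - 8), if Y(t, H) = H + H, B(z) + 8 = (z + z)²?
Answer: -1169885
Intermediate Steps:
B(z) = -8 + 4*z² (B(z) = -8 + (z + z)² = -8 + (2*z)² = -8 + 4*z²)
Y(t, H) = 2*H
G(Z) = 2*Z*(4 + Z) (G(Z) = (2*Z)*(4 + Z) = 2*Z*(4 + Z))
-21725 + G(B(5))*(-57 - 8) = -21725 + (2*(-8 + 4*5²)*(4 + (-8 + 4*5²)))*(-57 - 8) = -21725 + (2*(-8 + 4*25)*(4 + (-8 + 4*25)))*(-65) = -21725 + (2*(-8 + 100)*(4 + (-8 + 100)))*(-65) = -21725 + (2*92*(4 + 92))*(-65) = -21725 + (2*92*96)*(-65) = -21725 + 17664*(-65) = -21725 - 1148160 = -1169885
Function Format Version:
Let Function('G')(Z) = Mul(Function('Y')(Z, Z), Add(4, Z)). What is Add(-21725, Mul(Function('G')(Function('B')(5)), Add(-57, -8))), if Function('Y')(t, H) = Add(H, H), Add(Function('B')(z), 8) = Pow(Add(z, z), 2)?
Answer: -1169885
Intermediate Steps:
Function('B')(z) = Add(-8, Mul(4, Pow(z, 2))) (Function('B')(z) = Add(-8, Pow(Add(z, z), 2)) = Add(-8, Pow(Mul(2, z), 2)) = Add(-8, Mul(4, Pow(z, 2))))
Function('Y')(t, H) = Mul(2, H)
Function('G')(Z) = Mul(2, Z, Add(4, Z)) (Function('G')(Z) = Mul(Mul(2, Z), Add(4, Z)) = Mul(2, Z, Add(4, Z)))
Add(-21725, Mul(Function('G')(Function('B')(5)), Add(-57, -8))) = Add(-21725, Mul(Mul(2, Add(-8, Mul(4, Pow(5, 2))), Add(4, Add(-8, Mul(4, Pow(5, 2))))), Add(-57, -8))) = Add(-21725, Mul(Mul(2, Add(-8, Mul(4, 25)), Add(4, Add(-8, Mul(4, 25)))), -65)) = Add(-21725, Mul(Mul(2, Add(-8, 100), Add(4, Add(-8, 100))), -65)) = Add(-21725, Mul(Mul(2, 92, Add(4, 92)), -65)) = Add(-21725, Mul(Mul(2, 92, 96), -65)) = Add(-21725, Mul(17664, -65)) = Add(-21725, -1148160) = -1169885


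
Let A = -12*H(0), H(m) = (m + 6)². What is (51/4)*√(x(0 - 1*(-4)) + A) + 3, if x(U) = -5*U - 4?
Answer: 3 + 51*I*√114/2 ≈ 3.0 + 272.27*I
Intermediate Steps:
H(m) = (6 + m)²
x(U) = -4 - 5*U
A = -432 (A = -12*(6 + 0)² = -12*6² = -12*36 = -432)
(51/4)*√(x(0 - 1*(-4)) + A) + 3 = (51/4)*√((-4 - 5*(0 - 1*(-4))) - 432) + 3 = (51*(¼))*√((-4 - 5*(0 + 4)) - 432) + 3 = 51*√((-4 - 5*4) - 432)/4 + 3 = 51*√((-4 - 20) - 432)/4 + 3 = 51*√(-24 - 432)/4 + 3 = 51*√(-456)/4 + 3 = 51*(2*I*√114)/4 + 3 = 51*I*√114/2 + 3 = 3 + 51*I*√114/2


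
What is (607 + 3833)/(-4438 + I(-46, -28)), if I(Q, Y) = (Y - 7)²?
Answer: -1480/1071 ≈ -1.3819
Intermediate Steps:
I(Q, Y) = (-7 + Y)²
(607 + 3833)/(-4438 + I(-46, -28)) = (607 + 3833)/(-4438 + (-7 - 28)²) = 4440/(-4438 + (-35)²) = 4440/(-4438 + 1225) = 4440/(-3213) = 4440*(-1/3213) = -1480/1071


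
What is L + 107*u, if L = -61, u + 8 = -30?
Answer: -4127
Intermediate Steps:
u = -38 (u = -8 - 30 = -38)
L + 107*u = -61 + 107*(-38) = -61 - 4066 = -4127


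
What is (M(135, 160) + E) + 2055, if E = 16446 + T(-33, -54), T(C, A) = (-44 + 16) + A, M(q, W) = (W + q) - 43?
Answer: 18671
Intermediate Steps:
M(q, W) = -43 + W + q
T(C, A) = -28 + A
E = 16364 (E = 16446 + (-28 - 54) = 16446 - 82 = 16364)
(M(135, 160) + E) + 2055 = ((-43 + 160 + 135) + 16364) + 2055 = (252 + 16364) + 2055 = 16616 + 2055 = 18671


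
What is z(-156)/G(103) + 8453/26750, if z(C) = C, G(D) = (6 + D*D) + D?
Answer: 403861/1339750 ≈ 0.30145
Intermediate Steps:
G(D) = 6 + D + D² (G(D) = (6 + D²) + D = 6 + D + D²)
z(-156)/G(103) + 8453/26750 = -156/(6 + 103 + 103²) + 8453/26750 = -156/(6 + 103 + 10609) + 8453*(1/26750) = -156/10718 + 79/250 = -156*1/10718 + 79/250 = -78/5359 + 79/250 = 403861/1339750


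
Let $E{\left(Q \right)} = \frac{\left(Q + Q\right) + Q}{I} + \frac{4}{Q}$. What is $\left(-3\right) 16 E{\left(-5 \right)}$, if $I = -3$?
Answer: $- \frac{1008}{5} \approx -201.6$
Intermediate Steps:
$E{\left(Q \right)} = - Q + \frac{4}{Q}$ ($E{\left(Q \right)} = \frac{\left(Q + Q\right) + Q}{-3} + \frac{4}{Q} = \left(2 Q + Q\right) \left(- \frac{1}{3}\right) + \frac{4}{Q} = 3 Q \left(- \frac{1}{3}\right) + \frac{4}{Q} = - Q + \frac{4}{Q}$)
$\left(-3\right) 16 E{\left(-5 \right)} = \left(-3\right) 16 \left(\left(-1\right) \left(-5\right) + \frac{4}{-5}\right) = - 48 \left(5 + 4 \left(- \frac{1}{5}\right)\right) = - 48 \left(5 - \frac{4}{5}\right) = \left(-48\right) \frac{21}{5} = - \frac{1008}{5}$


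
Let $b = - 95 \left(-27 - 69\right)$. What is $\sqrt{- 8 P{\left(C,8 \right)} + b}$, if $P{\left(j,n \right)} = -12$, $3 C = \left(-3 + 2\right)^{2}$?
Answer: $96$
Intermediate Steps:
$C = \frac{1}{3}$ ($C = \frac{\left(-3 + 2\right)^{2}}{3} = \frac{\left(-1\right)^{2}}{3} = \frac{1}{3} \cdot 1 = \frac{1}{3} \approx 0.33333$)
$b = 9120$ ($b = \left(-95\right) \left(-96\right) = 9120$)
$\sqrt{- 8 P{\left(C,8 \right)} + b} = \sqrt{\left(-8\right) \left(-12\right) + 9120} = \sqrt{96 + 9120} = \sqrt{9216} = 96$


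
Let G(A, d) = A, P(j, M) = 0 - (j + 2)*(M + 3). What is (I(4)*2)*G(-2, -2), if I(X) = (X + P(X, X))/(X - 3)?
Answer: 152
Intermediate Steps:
P(j, M) = -(2 + j)*(3 + M) (P(j, M) = 0 - (2 + j)*(3 + M) = -(2 + j)*(3 + M))
I(X) = (-6 - X² - 4*X)/(-3 + X) (I(X) = (X + (-6 - 3*X - 2*X - X*X))/(X - 3) = (X + (-6 - 3*X - 2*X - X²))/(-3 + X) = (X + (-6 - X² - 5*X))/(-3 + X) = (-6 - X² - 4*X)/(-3 + X))
(I(4)*2)*G(-2, -2) = (((-6 - 1*4² - 4*4)/(-3 + 4))*2)*(-2) = (((-6 - 1*16 - 16)/1)*2)*(-2) = ((1*(-6 - 16 - 16))*2)*(-2) = ((1*(-38))*2)*(-2) = -38*2*(-2) = -76*(-2) = 152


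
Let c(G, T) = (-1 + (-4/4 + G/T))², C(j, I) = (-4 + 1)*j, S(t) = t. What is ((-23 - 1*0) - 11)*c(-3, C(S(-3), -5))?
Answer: -1666/9 ≈ -185.11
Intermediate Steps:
C(j, I) = -3*j
c(G, T) = (-2 + G/T)² (c(G, T) = (-1 + (-4*¼ + G/T))² = (-1 + (-1 + G/T))² = (-2 + G/T)²)
((-23 - 1*0) - 11)*c(-3, C(S(-3), -5)) = ((-23 - 1*0) - 11)*((-3 - (-6)*(-3))²/(-3*(-3))²) = ((-23 + 0) - 11)*((-3 - 2*9)²/9²) = (-23 - 11)*((-3 - 18)²/81) = -34*(-21)²/81 = -34*441/81 = -34*49/9 = -1666/9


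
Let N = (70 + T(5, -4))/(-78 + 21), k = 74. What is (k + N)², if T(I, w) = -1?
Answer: 1912689/361 ≈ 5298.3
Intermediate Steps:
N = -23/19 (N = (70 - 1)/(-78 + 21) = 69/(-57) = 69*(-1/57) = -23/19 ≈ -1.2105)
(k + N)² = (74 - 23/19)² = (1383/19)² = 1912689/361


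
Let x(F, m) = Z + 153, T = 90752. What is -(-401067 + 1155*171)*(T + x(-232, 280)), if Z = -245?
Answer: 18454930920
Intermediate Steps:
x(F, m) = -92 (x(F, m) = -245 + 153 = -92)
-(-401067 + 1155*171)*(T + x(-232, 280)) = -(-401067 + 1155*171)*(90752 - 92) = -(-401067 + 197505)*90660 = -(-203562)*90660 = -1*(-18454930920) = 18454930920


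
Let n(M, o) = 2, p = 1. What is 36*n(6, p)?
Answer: 72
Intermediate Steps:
36*n(6, p) = 36*2 = 72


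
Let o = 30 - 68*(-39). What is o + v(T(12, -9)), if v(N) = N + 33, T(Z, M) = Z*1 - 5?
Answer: 2722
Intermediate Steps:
T(Z, M) = -5 + Z (T(Z, M) = Z - 5 = -5 + Z)
o = 2682 (o = 30 + 2652 = 2682)
v(N) = 33 + N
o + v(T(12, -9)) = 2682 + (33 + (-5 + 12)) = 2682 + (33 + 7) = 2682 + 40 = 2722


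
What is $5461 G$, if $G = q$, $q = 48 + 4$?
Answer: $283972$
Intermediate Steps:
$q = 52$
$G = 52$
$5461 G = 5461 \cdot 52 = 283972$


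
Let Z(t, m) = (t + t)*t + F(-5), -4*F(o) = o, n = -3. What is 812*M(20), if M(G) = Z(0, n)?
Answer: 1015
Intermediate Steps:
F(o) = -o/4
Z(t, m) = 5/4 + 2*t² (Z(t, m) = (t + t)*t - ¼*(-5) = (2*t)*t + 5/4 = 2*t² + 5/4 = 5/4 + 2*t²)
M(G) = 5/4 (M(G) = 5/4 + 2*0² = 5/4 + 2*0 = 5/4 + 0 = 5/4)
812*M(20) = 812*(5/4) = 1015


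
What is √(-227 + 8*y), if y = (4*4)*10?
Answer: 9*√13 ≈ 32.450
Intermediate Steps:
y = 160 (y = 16*10 = 160)
√(-227 + 8*y) = √(-227 + 8*160) = √(-227 + 1280) = √1053 = 9*√13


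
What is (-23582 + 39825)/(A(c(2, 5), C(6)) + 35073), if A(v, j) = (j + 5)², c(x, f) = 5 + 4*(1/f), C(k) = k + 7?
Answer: 16243/35397 ≈ 0.45888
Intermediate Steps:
C(k) = 7 + k
c(x, f) = 5 + 4/f
A(v, j) = (5 + j)²
(-23582 + 39825)/(A(c(2, 5), C(6)) + 35073) = (-23582 + 39825)/((5 + (7 + 6))² + 35073) = 16243/((5 + 13)² + 35073) = 16243/(18² + 35073) = 16243/(324 + 35073) = 16243/35397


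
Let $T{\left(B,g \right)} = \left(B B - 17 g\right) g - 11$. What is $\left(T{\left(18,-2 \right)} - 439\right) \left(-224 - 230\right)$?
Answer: $529364$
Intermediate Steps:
$T{\left(B,g \right)} = -11 + g \left(B^{2} - 17 g\right)$ ($T{\left(B,g \right)} = \left(B^{2} - 17 g\right) g - 11 = g \left(B^{2} - 17 g\right) - 11 = -11 + g \left(B^{2} - 17 g\right)$)
$\left(T{\left(18,-2 \right)} - 439\right) \left(-224 - 230\right) = \left(\left(-11 - 17 \left(-2\right)^{2} - 2 \cdot 18^{2}\right) - 439\right) \left(-224 - 230\right) = \left(\left(-11 - 68 - 648\right) - 439\right) \left(-454\right) = \left(-727 - 439\right) \left(-454\right) = \left(-1166\right) \left(-454\right) = 529364$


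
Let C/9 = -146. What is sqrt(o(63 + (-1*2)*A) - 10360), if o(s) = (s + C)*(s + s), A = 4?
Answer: 5*I*sqrt(5954) ≈ 385.81*I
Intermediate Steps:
C = -1314 (C = 9*(-146) = -1314)
o(s) = 2*s*(-1314 + s) (o(s) = (s - 1314)*(s + s) = (-1314 + s)*(2*s) = 2*s*(-1314 + s))
sqrt(o(63 + (-1*2)*A) - 10360) = sqrt(2*(63 - 1*2*4)*(-1314 + (63 - 1*2*4)) - 10360) = sqrt(2*(63 - 2*4)*(-1314 + (63 - 2*4)) - 10360) = sqrt(2*(63 - 8)*(-1314 + (63 - 8)) - 10360) = sqrt(2*55*(-1314 + 55) - 10360) = sqrt(2*55*(-1259) - 10360) = sqrt(-138490 - 10360) = sqrt(-148850) = 5*I*sqrt(5954)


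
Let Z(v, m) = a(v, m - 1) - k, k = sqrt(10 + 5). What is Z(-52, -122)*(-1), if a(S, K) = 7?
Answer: -7 + sqrt(15) ≈ -3.1270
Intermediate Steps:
k = sqrt(15) ≈ 3.8730
Z(v, m) = 7 - sqrt(15)
Z(-52, -122)*(-1) = (7 - sqrt(15))*(-1) = -7 + sqrt(15)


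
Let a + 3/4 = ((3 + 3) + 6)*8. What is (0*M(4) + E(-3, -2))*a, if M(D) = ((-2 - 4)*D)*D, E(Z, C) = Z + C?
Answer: -1905/4 ≈ -476.25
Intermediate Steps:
E(Z, C) = C + Z
a = 381/4 (a = -¾ + ((3 + 3) + 6)*8 = -¾ + (6 + 6)*8 = -¾ + 12*8 = -¾ + 96 = 381/4 ≈ 95.250)
M(D) = -6*D² (M(D) = (-6*D)*D = -6*D²)
(0*M(4) + E(-3, -2))*a = (0*(-6*4²) + (-2 - 3))*(381/4) = (0*(-6*16) - 5)*(381/4) = (0*(-96) - 5)*(381/4) = (0 - 5)*(381/4) = -5*381/4 = -1905/4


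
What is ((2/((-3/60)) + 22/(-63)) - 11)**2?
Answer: 10465225/3969 ≈ 2636.7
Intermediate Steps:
((2/((-3/60)) + 22/(-63)) - 11)**2 = ((2/((-3*1/60)) + 22*(-1/63)) - 11)**2 = ((2/(-1/20) - 22/63) - 11)**2 = ((2*(-20) - 22/63) - 11)**2 = ((-40 - 22/63) - 11)**2 = (-2542/63 - 11)**2 = (-3235/63)**2 = 10465225/3969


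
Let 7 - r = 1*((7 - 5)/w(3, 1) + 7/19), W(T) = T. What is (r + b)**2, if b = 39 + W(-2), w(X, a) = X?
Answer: 5997601/3249 ≈ 1846.0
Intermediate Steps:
r = 340/57 (r = 7 - ((7 - 5)/3 + 7/19) = 7 - (2*(1/3) + 7*(1/19)) = 7 - (2/3 + 7/19) = 7 - 59/57 = 340/57 ≈ 5.9649)
b = 37 (b = 39 - 2 = 37)
(r + b)**2 = (340/57 + 37)**2 = (2449/57)**2 = 5997601/3249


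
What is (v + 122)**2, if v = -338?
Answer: 46656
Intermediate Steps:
(v + 122)**2 = (-338 + 122)**2 = (-216)**2 = 46656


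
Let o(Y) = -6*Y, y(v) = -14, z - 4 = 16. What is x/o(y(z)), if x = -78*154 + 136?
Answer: -2969/21 ≈ -141.38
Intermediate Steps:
z = 20 (z = 4 + 16 = 20)
x = -11876 (x = -12012 + 136 = -11876)
x/o(y(z)) = -11876/((-6*(-14))) = -11876/84 = -11876*1/84 = -2969/21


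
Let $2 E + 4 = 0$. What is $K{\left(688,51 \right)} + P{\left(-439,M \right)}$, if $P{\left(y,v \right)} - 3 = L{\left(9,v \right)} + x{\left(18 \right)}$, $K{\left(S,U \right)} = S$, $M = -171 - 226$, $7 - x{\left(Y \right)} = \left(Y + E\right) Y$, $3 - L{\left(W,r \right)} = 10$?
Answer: $403$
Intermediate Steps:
$E = -2$ ($E = -2 + \frac{1}{2} \cdot 0 = -2 + 0 = -2$)
$L{\left(W,r \right)} = -7$ ($L{\left(W,r \right)} = 3 - 10 = -7$)
$x{\left(Y \right)} = 7 - Y \left(-2 + Y\right)$ ($x{\left(Y \right)} = 7 - \left(Y - 2\right) Y = 7 - \left(-2 + Y\right) Y = 7 - Y \left(-2 + Y\right)$)
$M = -397$ ($M = -171 - 226 = -397$)
$P{\left(y,v \right)} = -285$ ($P{\left(y,v \right)} = 3 + \left(-7 + \left(7 - 18^{2} + 2 \cdot 18\right)\right) = 3 + \left(-7 + \left(7 - 324 + 36\right)\right) = 3 - 288 = -285$)
$K{\left(688,51 \right)} + P{\left(-439,M \right)} = 688 - 285 = 403$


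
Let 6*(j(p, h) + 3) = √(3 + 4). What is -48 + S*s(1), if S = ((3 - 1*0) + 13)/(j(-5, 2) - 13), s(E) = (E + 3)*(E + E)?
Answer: -515760/9209 - 768*√7/9209 ≈ -56.227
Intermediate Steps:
s(E) = 2*E*(3 + E) (s(E) = (3 + E)*(2*E) = 2*E*(3 + E))
j(p, h) = -3 + √7/6 (j(p, h) = -3 + √(3 + 4)/6 = -3 + √7/6)
S = 16/(-16 + √7/6) (S = ((3 - 1*0) + 13)/((-3 + √7/6) - 13) = ((3 + 0) + 13)/(-16 + √7/6) = (3 + 13)/(-16 + √7/6) = 16/(-16 + √7/6) ≈ -1.0283)
-48 + S*s(1) = -48 + (-9216/9209 - 96*√7/9209)*(2*1*(3 + 1)) = -48 + (-9216/9209 - 96*√7/9209)*(2*1*4) = -48 + (-9216/9209 - 96*√7/9209)*8 = -48 + (-73728/9209 - 768*√7/9209) = -515760/9209 - 768*√7/9209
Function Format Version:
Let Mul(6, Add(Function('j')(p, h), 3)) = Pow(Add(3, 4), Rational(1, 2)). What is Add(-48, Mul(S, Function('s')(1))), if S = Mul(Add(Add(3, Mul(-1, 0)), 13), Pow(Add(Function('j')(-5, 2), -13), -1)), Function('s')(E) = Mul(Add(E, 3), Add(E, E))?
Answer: Add(Rational(-515760, 9209), Mul(Rational(-768, 9209), Pow(7, Rational(1, 2)))) ≈ -56.227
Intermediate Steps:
Function('s')(E) = Mul(2, E, Add(3, E)) (Function('s')(E) = Mul(Add(3, E), Mul(2, E)) = Mul(2, E, Add(3, E)))
Function('j')(p, h) = Add(-3, Mul(Rational(1, 6), Pow(7, Rational(1, 2)))) (Function('j')(p, h) = Add(-3, Mul(Rational(1, 6), Pow(Add(3, 4), Rational(1, 2)))) = Add(-3, Mul(Rational(1, 6), Pow(7, Rational(1, 2)))))
S = Mul(16, Pow(Add(-16, Mul(Rational(1, 6), Pow(7, Rational(1, 2)))), -1)) (S = Mul(Add(Add(3, Mul(-1, 0)), 13), Pow(Add(Add(-3, Mul(Rational(1, 6), Pow(7, Rational(1, 2)))), -13), -1)) = Mul(Add(Add(3, 0), 13), Pow(Add(-16, Mul(Rational(1, 6), Pow(7, Rational(1, 2)))), -1)) = Mul(Add(3, 13), Pow(Add(-16, Mul(Rational(1, 6), Pow(7, Rational(1, 2)))), -1)) = Mul(16, Pow(Add(-16, Mul(Rational(1, 6), Pow(7, Rational(1, 2)))), -1)) ≈ -1.0283)
Add(-48, Mul(S, Function('s')(1))) = Add(-48, Mul(Add(Rational(-9216, 9209), Mul(Rational(-96, 9209), Pow(7, Rational(1, 2)))), Mul(2, 1, Add(3, 1)))) = Add(-48, Mul(Add(Rational(-9216, 9209), Mul(Rational(-96, 9209), Pow(7, Rational(1, 2)))), Mul(2, 1, 4))) = Add(-48, Mul(Add(Rational(-9216, 9209), Mul(Rational(-96, 9209), Pow(7, Rational(1, 2)))), 8)) = Add(-48, Add(Rational(-73728, 9209), Mul(Rational(-768, 9209), Pow(7, Rational(1, 2))))) = Add(Rational(-515760, 9209), Mul(Rational(-768, 9209), Pow(7, Rational(1, 2))))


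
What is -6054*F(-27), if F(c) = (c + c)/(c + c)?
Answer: -6054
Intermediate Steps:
F(c) = 1 (F(c) = (2*c)/((2*c)) = (2*c)*(1/(2*c)) = 1)
-6054*F(-27) = -6054*1 = -6054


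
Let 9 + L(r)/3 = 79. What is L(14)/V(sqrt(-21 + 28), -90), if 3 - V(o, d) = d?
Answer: 70/31 ≈ 2.2581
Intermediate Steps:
L(r) = 210 (L(r) = -27 + 3*79 = -27 + 237 = 210)
V(o, d) = 3 - d
L(14)/V(sqrt(-21 + 28), -90) = 210/(3 - 1*(-90)) = 210/(3 + 90) = 210/93 = 210*(1/93) = 70/31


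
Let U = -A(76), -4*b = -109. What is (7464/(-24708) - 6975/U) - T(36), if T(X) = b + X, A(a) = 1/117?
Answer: 6720670285/8236 ≈ 8.1601e+5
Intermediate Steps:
b = 109/4 (b = -¼*(-109) = 109/4 ≈ 27.250)
A(a) = 1/117
T(X) = 109/4 + X
U = -1/117 (U = -1*1/117 = -1/117 ≈ -0.0085470)
(7464/(-24708) - 6975/U) - T(36) = (7464/(-24708) - 6975/(-1/117)) - (109/4 + 36) = (7464*(-1/24708) - 6975*(-117)) - 1*253/4 = (-622/2059 + 816075) - 253/4 = 1680297803/2059 - 253/4 = 6720670285/8236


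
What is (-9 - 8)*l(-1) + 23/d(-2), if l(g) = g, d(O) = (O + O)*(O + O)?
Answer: 295/16 ≈ 18.438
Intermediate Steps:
d(O) = 4*O² (d(O) = (2*O)*(2*O) = 4*O²)
(-9 - 8)*l(-1) + 23/d(-2) = (-9 - 8)*(-1) + 23/((4*(-2)²)) = -17*(-1) + 23/((4*4)) = 17 + 23/16 = 295/16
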